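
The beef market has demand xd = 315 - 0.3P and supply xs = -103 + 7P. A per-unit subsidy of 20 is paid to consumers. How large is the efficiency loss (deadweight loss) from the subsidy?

Deadweight loss = 4200/73

Pre-subsidy: 315 - 0.3P = -103 + 7P gives P* = 4180/73, x* = 21741/73.
With the rebate, buyers effectively pay Pb = Ps − 20, where Ps is the price sellers receive.
Demand in terms of Ps becomes xd = 315 − 0.3(Ps − 20) = 321 - 0.3Ps. Setting this equal to supply: 321 - 0.3Ps = -103 + 7Ps, so Ps = 4240/73.
Buyers pay Pb = 4240/73 − 20 = 2780/73; x' = -103 + 7·(4240/73) = 22161/73.
The subsidy expands output by 22161/73 − 21741/73 = 420/73 past the efficient level; on those units the gap between marginal cost and willingness to pay runs from 0 up to 20.
DWL = ½ × 20 × 420/73 = 4200/73.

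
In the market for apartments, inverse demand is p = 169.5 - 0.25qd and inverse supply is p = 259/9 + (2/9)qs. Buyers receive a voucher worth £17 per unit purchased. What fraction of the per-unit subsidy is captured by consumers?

Pre-subsidy: 169.5 - 0.25q = 259/9 + (2/9)q gives q* = 298 and p* = 95.
With the rebate, buyers effectively pay pb = ps − 17, where ps is the price sellers receive.
On the curves, pb = 169.5 - 0.25q and ps = 259/9 + (2/9)q; the wedge ps − pb = 17 gives 259/9 + (2/9)q − (169.5 - 0.25q) = 17, so q' = 334.
Then pb = 169.5 − 0.25·334 = 86 and ps = 259/9 + (2/9)·334 = 103.
Buyers' price falls by p* − pb = 95 − 86 = 9; sellers' price rises by ps − p* = 103 − 95 = 8.
So consumers capture 9/17 = 9/17 of each unit of subsidy.

Consumer share = 9/17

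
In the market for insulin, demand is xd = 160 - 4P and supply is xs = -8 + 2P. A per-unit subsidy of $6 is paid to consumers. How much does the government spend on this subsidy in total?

Pre-subsidy: 160 - 4P = -8 + 2P gives P* = 28, x* = 48.
With the rebate, buyers effectively pay Pb = Ps − 6, where Ps is the price sellers receive.
Demand in terms of Ps becomes xd = 160 − 4(Ps − 6) = 184 - 4Ps. Setting this equal to supply: 184 - 4Ps = -8 + 2Ps, so Ps = 32.
Buyers pay Pb = 32 − 6 = 26; x' = -8 + 2·32 = 56.
Government outlay = subsidy × quantity = 6 × 56 = 336.

Government cost = $336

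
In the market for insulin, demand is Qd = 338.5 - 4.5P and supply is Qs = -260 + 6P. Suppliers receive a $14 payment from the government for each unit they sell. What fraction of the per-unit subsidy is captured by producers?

Producer share = 3/7

Pre-subsidy: 338.5 - 4.5P = -260 + 6P gives P* = 57, Q* = 82.
With the subsidy, sellers receive Ps = Pb + 14 for each unit, where Pb is the price buyers pay.
Supply in terms of Pb becomes Qs = -260 + 6(Pb + 14) = -176 + 6Pb. Setting this equal to demand: 338.5 - 4.5Pb = -176 + 6Pb, so Pb = 49.
Sellers receive Ps = 49 + 14 = 63; Q' = 338.5 − 4.5·49 = 118.
Buyers' price falls by P* − Pb = 57 − 49 = 8; sellers' price rises by Ps − P* = 63 − 57 = 6.
So producers capture 6/14 = 3/7 of each unit of subsidy.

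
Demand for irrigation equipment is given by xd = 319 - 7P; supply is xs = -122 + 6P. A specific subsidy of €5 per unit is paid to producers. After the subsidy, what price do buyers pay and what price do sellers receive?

Buyers pay 411/13; sellers receive 476/13

Pre-subsidy: 319 - 7P = -122 + 6P gives P* = 441/13, x* = 1060/13.
With the subsidy, sellers receive Ps = Pb + 5 for each unit, where Pb is the price buyers pay.
Supply in terms of Pb becomes xs = -122 + 6(Pb + 5) = -92 + 6Pb. Setting this equal to demand: 319 - 7Pb = -92 + 6Pb, so Pb = 411/13.
Sellers receive Ps = 411/13 + 5 = 476/13; x' = 319 − 7·(411/13) = 1270/13.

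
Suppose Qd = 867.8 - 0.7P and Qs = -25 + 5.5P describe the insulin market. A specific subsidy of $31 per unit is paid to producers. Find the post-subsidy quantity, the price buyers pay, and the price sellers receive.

Pre-subsidy: 867.8 - 0.7P = -25 + 5.5P gives P* = 144, Q* = 767.
With the subsidy, sellers receive Ps = Pb + 31 for each unit, where Pb is the price buyers pay.
Supply in terms of Pb becomes Qs = -25 + 5.5(Pb + 31) = 145.5 + 5.5Pb. Setting this equal to demand: 867.8 - 0.7Pb = 145.5 + 5.5Pb, so Pb = 116.5.
Sellers receive Ps = 116.5 + 31 = 147.5; Q' = 867.8 − 0.7·116.5 = 786.25.

Q' = 786.25; buyers pay $116.5; sellers receive $147.5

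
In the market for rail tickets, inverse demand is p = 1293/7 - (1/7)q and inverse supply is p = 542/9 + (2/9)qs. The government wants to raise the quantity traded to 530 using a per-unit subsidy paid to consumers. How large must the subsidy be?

Required subsidy s = 69 per unit

At q = 530, from the demand curve buyers pay pb = 1293/7 − (1/7)·530 = 109; from the supply curve sellers need ps = 542/9 + (2/9)·530 = 178.
The subsidy must fill the gap: s = ps − pb = 178 − 109 = 69.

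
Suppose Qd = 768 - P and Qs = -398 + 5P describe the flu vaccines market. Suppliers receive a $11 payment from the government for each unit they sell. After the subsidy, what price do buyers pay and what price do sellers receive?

Buyers pay 1111/6; sellers receive 1177/6

Pre-subsidy: 768 - P = -398 + 5P gives P* = 583/3, Q* = 1721/3.
With the subsidy, sellers receive Ps = Pb + 11 for each unit, where Pb is the price buyers pay.
Supply in terms of Pb becomes Qs = -398 + 5(Pb + 11) = -343 + 5Pb. Setting this equal to demand: 768 - Pb = -343 + 5Pb, so Pb = 1111/6.
Sellers receive Ps = 1111/6 + 11 = 1177/6; Q' = 768 − 1·(1111/6) = 3497/6.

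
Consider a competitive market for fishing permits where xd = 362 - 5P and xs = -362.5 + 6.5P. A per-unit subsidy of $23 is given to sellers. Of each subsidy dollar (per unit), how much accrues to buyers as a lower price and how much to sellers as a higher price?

Pre-subsidy: 362 - 5P = -362.5 + 6.5P gives P* = 63, x* = 47.
With the subsidy, sellers receive Ps = Pb + 23 for each unit, where Pb is the price buyers pay.
Supply in terms of Pb becomes xs = -362.5 + 6.5(Pb + 23) = -213 + 6.5Pb. Setting this equal to demand: 362 - 5Pb = -213 + 6.5Pb, so Pb = 50.
Sellers receive Ps = 50 + 23 = 73; x' = 362 − 5·50 = 112.
Buyers' price falls by P* − Pb = 63 − 50 = 13; sellers' price rises by Ps − P* = 73 − 63 = 10.

Buyers gain $13 per unit; sellers gain $10 per unit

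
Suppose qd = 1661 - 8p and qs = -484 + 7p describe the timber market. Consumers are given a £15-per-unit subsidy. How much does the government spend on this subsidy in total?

Government cost = £8595

Pre-subsidy: 1661 - 8p = -484 + 7p gives p* = 143, q* = 517.
With the rebate, buyers effectively pay pb = ps − 15, where ps is the price sellers receive.
Demand in terms of ps becomes qd = 1661 − 8(ps − 15) = 1781 - 8ps. Setting this equal to supply: 1781 - 8ps = -484 + 7ps, so ps = 151.
Buyers pay pb = 151 − 15 = 136; q' = -484 + 7·151 = 573.
Government outlay = subsidy × quantity = 15 × 573 = 8595.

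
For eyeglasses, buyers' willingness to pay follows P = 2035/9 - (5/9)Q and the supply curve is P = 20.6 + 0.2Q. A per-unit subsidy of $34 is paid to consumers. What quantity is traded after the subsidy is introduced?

Q' = 317

Pre-subsidy: 2035/9 - (5/9)Q = 20.6 + 0.2Q gives Q* = 272 and P* = 75.
With the rebate, buyers effectively pay Pb = Ps − 34, where Ps is the price sellers receive.
On the curves, Pb = 2035/9 - (5/9)Q and Ps = 20.6 + 0.2Q; the wedge Ps − Pb = 34 gives 20.6 + 0.2Q − (2035/9 - (5/9)Q) = 34, so Q' = 317.
Then Pb = 2035/9 − (5/9)·317 = 50 and Ps = 20.6 + 0.2·317 = 84.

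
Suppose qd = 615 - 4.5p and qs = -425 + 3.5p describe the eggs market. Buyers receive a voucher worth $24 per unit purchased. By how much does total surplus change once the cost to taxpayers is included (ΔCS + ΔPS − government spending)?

Net change in total surplus = -$567

Pre-subsidy: 615 - 4.5p = -425 + 3.5p gives p* = 130, q* = 30.
With the rebate, buyers effectively pay pb = ps − 24, where ps is the price sellers receive.
Demand in terms of ps becomes qd = 615 − 4.5(ps − 24) = 723 - 4.5ps. Setting this equal to supply: 723 - 4.5ps = -425 + 3.5ps, so ps = 143.5.
Buyers pay pb = 143.5 − 24 = 119.5; q' = -425 + 3.5·143.5 = 77.25.
ΔCS = ½(30 + 77.25)(130 − 119.5) = 563.0625; ΔPS = ½(30 + 77.25)(143.5 − 130) = 723.9375.
Government spending = 24 × 77.25 = 1854.
Net change = 563.0625 + 723.9375 − 1854 = -567. The loss equals the DWL triangle ½·24·47.25.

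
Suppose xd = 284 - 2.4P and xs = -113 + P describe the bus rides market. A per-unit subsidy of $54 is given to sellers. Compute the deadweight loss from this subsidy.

Deadweight loss = 17496/17

Pre-subsidy: 284 - 2.4P = -113 + P gives P* = 1985/17, x* = 64/17.
With the subsidy, sellers receive Ps = Pb + 54 for each unit, where Pb is the price buyers pay.
Supply in terms of Pb becomes xs = -113 + 1(Pb + 54) = -59 + Pb. Setting this equal to demand: 284 - 2.4Pb = -59 + Pb, so Pb = 1715/17.
Sellers receive Ps = 1715/17 + 54 = 2633/17; x' = 284 − 2.4·(1715/17) = 712/17.
The subsidy expands output by 712/17 − 64/17 = 648/17 past the efficient level; on those units the gap between marginal cost and willingness to pay runs from 0 up to 54.
DWL = ½ × 54 × 648/17 = 17496/17.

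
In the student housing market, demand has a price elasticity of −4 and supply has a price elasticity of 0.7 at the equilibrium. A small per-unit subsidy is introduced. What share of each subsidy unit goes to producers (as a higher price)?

For a small subsidy around the equilibrium, the benefit split depends on the relative slopes, which at a point are proportional to the elasticities.
Buyer share = εs/(εs + |εd|) = 0.7/(0.7 + 4) = 7/47; seller share = |εd|/(εs + |εd|) = 40/47.
So producers capture 40/47 of the subsidy.

Producer share = 40/47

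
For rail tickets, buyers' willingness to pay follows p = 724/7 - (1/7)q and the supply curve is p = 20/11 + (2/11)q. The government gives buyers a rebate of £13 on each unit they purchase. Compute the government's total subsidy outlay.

Government cost = £4589

Pre-subsidy: 724/7 - (1/7)q = 20/11 + (2/11)q gives q* = 312.96 and p* = 58.72.
With the rebate, buyers effectively pay pb = ps − 13, where ps is the price sellers receive.
On the curves, pb = 724/7 - (1/7)q and ps = 20/11 + (2/11)q; the wedge ps − pb = 13 gives 20/11 + (2/11)q − (724/7 - (1/7)q) = 13, so q' = 353.
Then pb = 724/7 − (1/7)·353 = 53 and ps = 20/11 + (2/11)·353 = 66.
Government outlay = subsidy × quantity = 13 × 353 = 4589.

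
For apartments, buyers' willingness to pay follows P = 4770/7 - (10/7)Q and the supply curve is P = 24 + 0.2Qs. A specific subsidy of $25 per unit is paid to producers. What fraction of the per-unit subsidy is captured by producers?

Pre-subsidy: 4770/7 - (10/7)Q = 24 + 0.2Q gives Q* = 7670/19 and P* = 1990/19.
With the subsidy, sellers receive Ps = Pb + 25 for each unit, where Pb is the price buyers pay.
On the curves, Pb = 4770/7 - (10/7)Q and Ps = 24 + 0.2Q; the wedge Ps − Pb = 25 gives 24 + 0.2Q − (4770/7 - (10/7)Q) = 25, so Q' = 23885/57.
Then Pb = 4770/7 − (10/7)·(23885/57) = 4720/57 and Ps = 24 + 0.2·(23885/57) = 6145/57.
Buyers' price falls by P* − Pb = 1990/19 − 4720/57 = 1250/57; sellers' price rises by Ps − P* = 6145/57 − 1990/19 = 175/57.
So producers capture (175/57)/25 = 7/57 of each unit of subsidy.

Producer share = 7/57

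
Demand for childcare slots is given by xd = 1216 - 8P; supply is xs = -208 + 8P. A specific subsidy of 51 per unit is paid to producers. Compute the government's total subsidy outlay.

Pre-subsidy: 1216 - 8P = -208 + 8P gives P* = 89, x* = 504.
With the subsidy, sellers receive Ps = Pb + 51 for each unit, where Pb is the price buyers pay.
Supply in terms of Pb becomes xs = -208 + 8(Pb + 51) = 200 + 8Pb. Setting this equal to demand: 1216 - 8Pb = 200 + 8Pb, so Pb = 63.5.
Sellers receive Ps = 63.5 + 51 = 114.5; x' = 1216 − 8·63.5 = 708.
Government outlay = subsidy × quantity = 51 × 708 = 36108.

Government cost = 36108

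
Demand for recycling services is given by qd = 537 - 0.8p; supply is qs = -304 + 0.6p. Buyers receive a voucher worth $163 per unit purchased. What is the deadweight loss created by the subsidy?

Pre-subsidy: 537 - 0.8p = -304 + 0.6p gives p* = 4205/7, q* = 395/7.
With the rebate, buyers effectively pay pb = ps − 163, where ps is the price sellers receive.
Demand in terms of ps becomes qd = 537 − 0.8(ps − 163) = 667.4 - 0.8ps. Setting this equal to supply: 667.4 - 0.8ps = -304 + 0.6ps, so ps = 4857/7.
Buyers pay pb = 4857/7 − 163 = 3716/7; q' = -304 + 0.6·(4857/7) = 3931/35.
The subsidy expands output by 3931/35 − 395/7 = 1956/35 past the efficient level; on those units the gap between marginal cost and willingness to pay runs from 0 up to 163.
DWL = ½ × 163 × 1956/35 = 159414/35.

Deadweight loss = 159414/35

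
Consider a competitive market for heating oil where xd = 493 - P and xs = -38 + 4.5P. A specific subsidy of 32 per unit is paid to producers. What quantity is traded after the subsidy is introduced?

Pre-subsidy: 493 - P = -38 + 4.5P gives P* = 1062/11, x* = 4361/11.
With the subsidy, sellers receive Ps = Pb + 32 for each unit, where Pb is the price buyers pay.
Supply in terms of Pb becomes xs = -38 + 4.5(Pb + 32) = 106 + 4.5Pb. Setting this equal to demand: 493 - Pb = 106 + 4.5Pb, so Pb = 774/11.
Sellers receive Ps = 774/11 + 32 = 1126/11; x' = 493 − 1·(774/11) = 4649/11.

x' = 4649/11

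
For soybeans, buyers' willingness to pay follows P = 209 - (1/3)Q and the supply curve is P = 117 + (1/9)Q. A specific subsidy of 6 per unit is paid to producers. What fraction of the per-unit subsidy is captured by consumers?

Consumer share = 0.75

Pre-subsidy: 209 - (1/3)Q = 117 + (1/9)Q gives Q* = 207 and P* = 140.
With the subsidy, sellers receive Ps = Pb + 6 for each unit, where Pb is the price buyers pay.
On the curves, Pb = 209 - (1/3)Q and Ps = 117 + (1/9)Q; the wedge Ps − Pb = 6 gives 117 + (1/9)Q − (209 - (1/3)Q) = 6, so Q' = 220.5.
Then Pb = 209 − (1/3)·220.5 = 135.5 and Ps = 117 + (1/9)·220.5 = 141.5.
Buyers' price falls by P* − Pb = 140 − 135.5 = 4.5; sellers' price rises by Ps − P* = 141.5 − 140 = 1.5.
So consumers capture 4.5/6 = 0.75 of each unit of subsidy.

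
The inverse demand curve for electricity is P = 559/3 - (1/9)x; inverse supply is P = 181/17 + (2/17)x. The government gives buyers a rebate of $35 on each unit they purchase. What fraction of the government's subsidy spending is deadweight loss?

Pre-subsidy: 559/3 - (1/9)x = 181/17 + (2/17)x gives x* = 768 and P* = 101.
With the rebate, buyers effectively pay Pb = Ps − 35, where Ps is the price sellers receive.
On the curves, Pb = 559/3 - (1/9)x and Ps = 181/17 + (2/17)x; the wedge Ps − Pb = 35 gives 181/17 + (2/17)x − (559/3 - (1/9)x) = 35, so x' = 921.
Then Pb = 559/3 − (1/9)·921 = 84 and Ps = 181/17 + (2/17)·921 = 119.
ΔCS = ½(768 + 921)(101 − 84) = 14356.5; ΔPS = ½(768 + 921)(119 − 101) = 15201.
Government spending = 35 × 921 = 32235.
DWL = ½ × 35 × (921 − 768) = 2677.5; fraction = 2677.5 / 32235 = 51/614.

DWL / government spending = 51/614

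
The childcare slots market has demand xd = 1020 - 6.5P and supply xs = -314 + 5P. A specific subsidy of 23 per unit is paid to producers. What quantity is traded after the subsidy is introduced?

Pre-subsidy: 1020 - 6.5P = -314 + 5P gives P* = 116, x* = 266.
With the subsidy, sellers receive Ps = Pb + 23 for each unit, where Pb is the price buyers pay.
Supply in terms of Pb becomes xs = -314 + 5(Pb + 23) = -199 + 5Pb. Setting this equal to demand: 1020 - 6.5Pb = -199 + 5Pb, so Pb = 106.
Sellers receive Ps = 106 + 23 = 129; x' = 1020 − 6.5·106 = 331.

x' = 331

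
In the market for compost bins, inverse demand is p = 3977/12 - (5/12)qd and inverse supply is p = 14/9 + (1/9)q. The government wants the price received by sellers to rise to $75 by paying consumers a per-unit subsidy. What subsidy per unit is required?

Required subsidy s = $19 per unit

At a seller price of 75, quantity supplied is -14 + 9·75 = 661.
Buyers absorb 661 only when they pay pb = 3977/12 − (5/12)·661 = 56.
s = ps − pb = 75 − 56 = 19.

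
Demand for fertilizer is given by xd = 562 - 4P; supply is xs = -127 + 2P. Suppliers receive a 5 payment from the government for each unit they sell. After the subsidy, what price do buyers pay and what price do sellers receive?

Pre-subsidy: 562 - 4P = -127 + 2P gives P* = 689/6, x* = 308/3.
With the subsidy, sellers receive Ps = Pb + 5 for each unit, where Pb is the price buyers pay.
Supply in terms of Pb becomes xs = -127 + 2(Pb + 5) = -117 + 2Pb. Setting this equal to demand: 562 - 4Pb = -117 + 2Pb, so Pb = 679/6.
Sellers receive Ps = 679/6 + 5 = 709/6; x' = 562 − 4·(679/6) = 328/3.

Buyers pay 679/6; sellers receive 709/6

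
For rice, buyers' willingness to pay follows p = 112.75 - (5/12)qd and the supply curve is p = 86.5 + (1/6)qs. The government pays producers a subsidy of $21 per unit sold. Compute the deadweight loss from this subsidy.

Pre-subsidy: 112.75 - (5/12)q = 86.5 + (1/6)q gives q* = 45 and p* = 94.
With the subsidy, sellers receive ps = pb + 21 for each unit, where pb is the price buyers pay.
On the curves, pb = 112.75 - (5/12)q and ps = 86.5 + (1/6)q; the wedge ps − pb = 21 gives 86.5 + (1/6)q − (112.75 - (5/12)q) = 21, so q' = 81.
Then pb = 112.75 − (5/12)·81 = 79 and ps = 86.5 + (1/6)·81 = 100.
The subsidy expands output by 81 − 45 = 36 past the efficient level; on those units the gap between marginal cost and willingness to pay runs from 0 up to 21.
DWL = ½ × 21 × 36 = 378.

Deadweight loss = $378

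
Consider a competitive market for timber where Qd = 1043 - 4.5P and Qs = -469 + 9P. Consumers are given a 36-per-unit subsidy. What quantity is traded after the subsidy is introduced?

Pre-subsidy: 1043 - 4.5P = -469 + 9P gives P* = 112, Q* = 539.
With the rebate, buyers effectively pay Pb = Ps − 36, where Ps is the price sellers receive.
Demand in terms of Ps becomes Qd = 1043 − 4.5(Ps − 36) = 1205 - 4.5Ps. Setting this equal to supply: 1205 - 4.5Ps = -469 + 9Ps, so Ps = 124.
Buyers pay Pb = 124 − 36 = 88; Q' = -469 + 9·124 = 647.

Q' = 647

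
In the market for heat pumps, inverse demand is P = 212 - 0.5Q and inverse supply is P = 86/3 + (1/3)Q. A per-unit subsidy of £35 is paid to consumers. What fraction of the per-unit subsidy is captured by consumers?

Consumer share = 0.6

Pre-subsidy: 212 - 0.5Q = 86/3 + (1/3)Q gives Q* = 220 and P* = 102.
With the rebate, buyers effectively pay Pb = Ps − 35, where Ps is the price sellers receive.
On the curves, Pb = 212 - 0.5Q and Ps = 86/3 + (1/3)Q; the wedge Ps − Pb = 35 gives 86/3 + (1/3)Q − (212 - 0.5Q) = 35, so Q' = 262.
Then Pb = 212 − 0.5·262 = 81 and Ps = 86/3 + (1/3)·262 = 116.
Buyers' price falls by P* − Pb = 102 − 81 = 21; sellers' price rises by Ps − P* = 116 − 102 = 14.
So consumers capture 21/35 = 0.6 of each unit of subsidy.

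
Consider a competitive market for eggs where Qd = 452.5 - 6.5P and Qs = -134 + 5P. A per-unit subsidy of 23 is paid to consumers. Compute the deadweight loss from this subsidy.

Pre-subsidy: 452.5 - 6.5P = -134 + 5P gives P* = 51, Q* = 121.
With the rebate, buyers effectively pay Pb = Ps − 23, where Ps is the price sellers receive.
Demand in terms of Ps becomes Qd = 452.5 − 6.5(Ps − 23) = 602 - 6.5Ps. Setting this equal to supply: 602 - 6.5Ps = -134 + 5Ps, so Ps = 64.
Buyers pay Pb = 64 − 23 = 41; Q' = -134 + 5·64 = 186.
The subsidy expands output by 186 − 121 = 65 past the efficient level; on those units the gap between marginal cost and willingness to pay runs from 0 up to 23.
DWL = ½ × 23 × 65 = 747.5.

Deadweight loss = 747.5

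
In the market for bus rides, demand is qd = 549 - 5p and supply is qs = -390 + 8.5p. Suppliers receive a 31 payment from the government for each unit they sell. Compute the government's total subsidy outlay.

Government cost = 250108/27

Pre-subsidy: 549 - 5p = -390 + 8.5p gives p* = 626/9, q* = 1811/9.
With the subsidy, sellers receive ps = pb + 31 for each unit, where pb is the price buyers pay.
Supply in terms of pb becomes qs = -390 + 8.5(pb + 31) = -126.5 + 8.5pb. Setting this equal to demand: 549 - 5pb = -126.5 + 8.5pb, so pb = 1351/27.
Sellers receive ps = 1351/27 + 31 = 2188/27; q' = 549 − 5·(1351/27) = 8068/27.
Government outlay = subsidy × quantity = 31 × 8068/27 = 250108/27.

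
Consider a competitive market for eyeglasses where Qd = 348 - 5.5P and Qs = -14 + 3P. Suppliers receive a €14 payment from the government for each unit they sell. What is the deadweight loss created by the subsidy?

Deadweight loss = 3234/17

Pre-subsidy: 348 - 5.5P = -14 + 3P gives P* = 724/17, Q* = 1934/17.
With the subsidy, sellers receive Ps = Pb + 14 for each unit, where Pb is the price buyers pay.
Supply in terms of Pb becomes Qs = -14 + 3(Pb + 14) = 28 + 3Pb. Setting this equal to demand: 348 - 5.5Pb = 28 + 3Pb, so Pb = 640/17.
Sellers receive Ps = 640/17 + 14 = 878/17; Q' = 348 − 5.5·(640/17) = 2396/17.
The subsidy expands output by 2396/17 − 1934/17 = 462/17 past the efficient level; on those units the gap between marginal cost and willingness to pay runs from 0 up to 14.
DWL = ½ × 14 × 462/17 = 3234/17.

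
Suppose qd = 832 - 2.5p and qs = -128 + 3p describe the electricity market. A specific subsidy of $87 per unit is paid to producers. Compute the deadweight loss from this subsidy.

Deadweight loss = 113535/22

Pre-subsidy: 832 - 2.5p = -128 + 3p gives p* = 1920/11, q* = 4352/11.
With the subsidy, sellers receive ps = pb + 87 for each unit, where pb is the price buyers pay.
Supply in terms of pb becomes qs = -128 + 3(pb + 87) = 133 + 3pb. Setting this equal to demand: 832 - 2.5pb = 133 + 3pb, so pb = 1398/11.
Sellers receive ps = 1398/11 + 87 = 2355/11; q' = 832 − 2.5·(1398/11) = 5657/11.
The subsidy expands output by 5657/11 − 4352/11 = 1305/11 past the efficient level; on those units the gap between marginal cost and willingness to pay runs from 0 up to 87.
DWL = ½ × 87 × 1305/11 = 113535/22.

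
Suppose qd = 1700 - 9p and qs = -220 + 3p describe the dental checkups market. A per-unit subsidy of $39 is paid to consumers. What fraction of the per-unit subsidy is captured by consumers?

Consumer share = 0.25

Pre-subsidy: 1700 - 9p = -220 + 3p gives p* = 160, q* = 260.
With the rebate, buyers effectively pay pb = ps − 39, where ps is the price sellers receive.
Demand in terms of ps becomes qd = 1700 − 9(ps − 39) = 2051 - 9ps. Setting this equal to supply: 2051 - 9ps = -220 + 3ps, so ps = 189.25.
Buyers pay pb = 189.25 − 39 = 150.25; q' = -220 + 3·189.25 = 347.75.
Buyers' price falls by p* − pb = 160 − 150.25 = 9.75; sellers' price rises by ps − p* = 189.25 − 160 = 29.25.
So consumers capture 9.75/39 = 0.25 of each unit of subsidy.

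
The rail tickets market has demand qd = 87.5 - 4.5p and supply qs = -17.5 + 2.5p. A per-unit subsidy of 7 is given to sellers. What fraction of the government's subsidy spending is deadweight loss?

Pre-subsidy: 87.5 - 4.5p = -17.5 + 2.5p gives p* = 15, q* = 20.
With the subsidy, sellers receive ps = pb + 7 for each unit, where pb is the price buyers pay.
Supply in terms of pb becomes qs = -17.5 + 2.5(pb + 7) = 0 + 2.5pb. Setting this equal to demand: 87.5 - 4.5pb = 0 + 2.5pb, so pb = 12.5.
Sellers receive ps = 12.5 + 7 = 19.5; q' = 87.5 − 4.5·12.5 = 31.25.
ΔCS = ½(20 + 31.25)(15 − 12.5) = 64.0625; ΔPS = ½(20 + 31.25)(19.5 − 15) = 115.3125.
Government spending = 7 × 31.25 = 218.75.
DWL = ½ × 7 × (31.25 − 20) = 39.375; fraction = 39.375 / 218.75 = 0.18.

DWL / government spending = 0.18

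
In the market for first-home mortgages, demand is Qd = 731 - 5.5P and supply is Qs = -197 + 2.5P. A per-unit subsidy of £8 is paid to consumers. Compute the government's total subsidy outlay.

Pre-subsidy: 731 - 5.5P = -197 + 2.5P gives P* = 116, Q* = 93.
With the rebate, buyers effectively pay Pb = Ps − 8, where Ps is the price sellers receive.
Demand in terms of Ps becomes Qd = 731 − 5.5(Ps − 8) = 775 - 5.5Ps. Setting this equal to supply: 775 - 5.5Ps = -197 + 2.5Ps, so Ps = 121.5.
Buyers pay Pb = 121.5 − 8 = 113.5; Q' = -197 + 2.5·121.5 = 106.75.
Government outlay = subsidy × quantity = 8 × 106.75 = 854.

Government cost = £854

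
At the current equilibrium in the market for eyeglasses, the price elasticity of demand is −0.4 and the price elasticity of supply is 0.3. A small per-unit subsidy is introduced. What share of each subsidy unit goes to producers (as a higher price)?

Producer share = 4/7

For a small subsidy around the equilibrium, the benefit split depends on the relative slopes, which at a point are proportional to the elasticities.
Buyer share = εs/(εs + |εd|) = 0.3/(0.3 + 0.4) = 3/7; seller share = |εd|/(εs + |εd|) = 4/7.
So producers capture 4/7 of the subsidy.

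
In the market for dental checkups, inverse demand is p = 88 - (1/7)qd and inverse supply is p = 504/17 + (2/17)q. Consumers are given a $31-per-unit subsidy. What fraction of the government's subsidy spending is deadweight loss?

DWL / government spending = 17/98

Pre-subsidy: 88 - (1/7)q = 504/17 + (2/17)q gives q* = 224 and p* = 56.
With the rebate, buyers effectively pay pb = ps − 31, where ps is the price sellers receive.
On the curves, pb = 88 - (1/7)q and ps = 504/17 + (2/17)q; the wedge ps − pb = 31 gives 504/17 + (2/17)q − (88 - (1/7)q) = 31, so q' = 343.
Then pb = 88 − (1/7)·343 = 39 and ps = 504/17 + (2/17)·343 = 70.
ΔCS = ½(224 + 343)(56 − 39) = 4819.5; ΔPS = ½(224 + 343)(70 − 56) = 3969.
Government spending = 31 × 343 = 10633.
DWL = ½ × 31 × (343 − 224) = 1844.5; fraction = 1844.5 / 10633 = 17/98.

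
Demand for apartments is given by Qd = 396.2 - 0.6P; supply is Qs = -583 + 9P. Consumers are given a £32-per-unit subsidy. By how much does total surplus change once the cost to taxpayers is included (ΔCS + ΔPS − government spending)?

Pre-subsidy: 396.2 - 0.6P = -583 + 9P gives P* = 102, Q* = 335.
With the rebate, buyers effectively pay Pb = Ps − 32, where Ps is the price sellers receive.
Demand in terms of Ps becomes Qd = 396.2 − 0.6(Ps − 32) = 415.4 - 0.6Ps. Setting this equal to supply: 415.4 - 0.6Ps = -583 + 9Ps, so Ps = 104.
Buyers pay Pb = 104 − 32 = 72; Q' = -583 + 9·104 = 353.
ΔCS = ½(335 + 353)(102 − 72) = 10320; ΔPS = ½(335 + 353)(104 − 102) = 688.
Government spending = 32 × 353 = 11296.
Net change = 10320 + 688 − 11296 = -288. The loss equals the DWL triangle ½·32·18.

Net change in total surplus = -£288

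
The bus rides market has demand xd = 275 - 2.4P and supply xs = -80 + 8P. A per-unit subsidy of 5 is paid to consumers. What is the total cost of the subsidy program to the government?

Government cost = 13150/13

Pre-subsidy: 275 - 2.4P = -80 + 8P gives P* = 1775/52, x* = 2510/13.
With the rebate, buyers effectively pay Pb = Ps − 5, where Ps is the price sellers receive.
Demand in terms of Ps becomes xd = 275 − 2.4(Ps − 5) = 287 - 2.4Ps. Setting this equal to supply: 287 - 2.4Ps = -80 + 8Ps, so Ps = 1835/52.
Buyers pay Pb = 1835/52 − 5 = 1575/52; x' = -80 + 8·(1835/52) = 2630/13.
Government outlay = subsidy × quantity = 5 × 2630/13 = 13150/13.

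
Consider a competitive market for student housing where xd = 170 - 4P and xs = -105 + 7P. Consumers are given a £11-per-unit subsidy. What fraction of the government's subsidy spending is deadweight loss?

DWL / government spending = 1/7

Pre-subsidy: 170 - 4P = -105 + 7P gives P* = 25, x* = 70.
With the rebate, buyers effectively pay Pb = Ps − 11, where Ps is the price sellers receive.
Demand in terms of Ps becomes xd = 170 − 4(Ps − 11) = 214 - 4Ps. Setting this equal to supply: 214 - 4Ps = -105 + 7Ps, so Ps = 29.
Buyers pay Pb = 29 − 11 = 18; x' = -105 + 7·29 = 98.
ΔCS = ½(70 + 98)(25 − 18) = 588; ΔPS = ½(70 + 98)(29 − 25) = 336.
Government spending = 11 × 98 = 1078.
DWL = ½ × 11 × (98 − 70) = 154; fraction = 154 / 1078 = 1/7.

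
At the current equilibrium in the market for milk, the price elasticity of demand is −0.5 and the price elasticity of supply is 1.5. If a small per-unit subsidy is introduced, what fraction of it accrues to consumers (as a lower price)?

For a small subsidy around the equilibrium, the benefit split depends on the relative slopes, which at a point are proportional to the elasticities.
Buyer share = εs/(εs + |εd|) = 1.5/(1.5 + 0.5) = 0.75; seller share = |εd|/(εs + |εd|) = 0.25.

Consumer share = 0.75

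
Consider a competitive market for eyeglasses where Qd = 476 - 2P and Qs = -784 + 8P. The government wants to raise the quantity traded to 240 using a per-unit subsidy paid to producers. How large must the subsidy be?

Required subsidy s = 10 per unit

At Q = 240, invert demand for the buyer price: Pb = (476 − 240)/2 = 118; invert supply for the seller price: Ps = (240 − (-784))/8 = 128.
The subsidy must fill the gap: s = Ps − Pb = 128 − 118 = 10.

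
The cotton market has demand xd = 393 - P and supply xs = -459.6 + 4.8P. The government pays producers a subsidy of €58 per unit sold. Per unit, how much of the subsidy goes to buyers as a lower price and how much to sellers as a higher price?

Buyers gain €48 per unit; sellers gain €10 per unit

Pre-subsidy: 393 - P = -459.6 + 4.8P gives P* = 147, x* = 246.
With the subsidy, sellers receive Ps = Pb + 58 for each unit, where Pb is the price buyers pay.
Supply in terms of Pb becomes xs = -459.6 + 4.8(Pb + 58) = -181.2 + 4.8Pb. Setting this equal to demand: 393 - Pb = -181.2 + 4.8Pb, so Pb = 99.
Sellers receive Ps = 99 + 58 = 157; x' = 393 − 1·99 = 294.
Buyers' price falls by P* − Pb = 147 − 99 = 48; sellers' price rises by Ps − P* = 157 − 147 = 10.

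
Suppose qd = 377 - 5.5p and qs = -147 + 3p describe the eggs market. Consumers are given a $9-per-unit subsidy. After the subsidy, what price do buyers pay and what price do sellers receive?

Pre-subsidy: 377 - 5.5p = -147 + 3p gives p* = 1048/17, q* = 645/17.
With the rebate, buyers effectively pay pb = ps − 9, where ps is the price sellers receive.
Demand in terms of ps becomes qd = 377 − 5.5(ps − 9) = 426.5 - 5.5ps. Setting this equal to supply: 426.5 - 5.5ps = -147 + 3ps, so ps = 1147/17.
Buyers pay pb = 1147/17 − 9 = 994/17; q' = -147 + 3·(1147/17) = 942/17.

Buyers pay 994/17; sellers receive 1147/17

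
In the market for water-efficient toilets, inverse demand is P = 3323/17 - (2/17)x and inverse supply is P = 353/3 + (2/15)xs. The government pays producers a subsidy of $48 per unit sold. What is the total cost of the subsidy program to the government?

Government cost = $24060

Pre-subsidy: 3323/17 - (2/17)x = 353/3 + (2/15)x gives x* = 310 and P* = 159.
With the subsidy, sellers receive Ps = Pb + 48 for each unit, where Pb is the price buyers pay.
On the curves, Pb = 3323/17 - (2/17)x and Ps = 353/3 + (2/15)x; the wedge Ps − Pb = 48 gives 353/3 + (2/15)x − (3323/17 - (2/17)x) = 48, so x' = 501.25.
Then Pb = 3323/17 − (2/17)·501.25 = 136.5 and Ps = 353/3 + (2/15)·501.25 = 184.5.
Government outlay = subsidy × quantity = 48 × 501.25 = 24060.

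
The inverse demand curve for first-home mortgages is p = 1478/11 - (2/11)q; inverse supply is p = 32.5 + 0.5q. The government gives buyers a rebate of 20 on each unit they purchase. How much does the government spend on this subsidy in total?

Government cost = 10724/3

Pre-subsidy: 1478/11 - (2/11)q = 32.5 + 0.5q gives q* = 149.4 and p* = 107.2.
With the rebate, buyers effectively pay pb = ps − 20, where ps is the price sellers receive.
On the curves, pb = 1478/11 - (2/11)q and ps = 32.5 + 0.5q; the wedge ps − pb = 20 gives 32.5 + 0.5q − (1478/11 - (2/11)q) = 20, so q' = 2681/15.
Then pb = 1478/11 − (2/11)·(2681/15) = 1528/15 and ps = 32.5 + 0.5·(2681/15) = 1828/15.
Government outlay = subsidy × quantity = 20 × 2681/15 = 10724/3.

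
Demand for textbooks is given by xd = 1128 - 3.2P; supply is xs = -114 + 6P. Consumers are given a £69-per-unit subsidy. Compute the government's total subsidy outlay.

Government cost = £57960

Pre-subsidy: 1128 - 3.2P = -114 + 6P gives P* = 135, x* = 696.
With the rebate, buyers effectively pay Pb = Ps − 69, where Ps is the price sellers receive.
Demand in terms of Ps becomes xd = 1128 − 3.2(Ps − 69) = 1348.8 - 3.2Ps. Setting this equal to supply: 1348.8 - 3.2Ps = -114 + 6Ps, so Ps = 159.
Buyers pay Pb = 159 − 69 = 90; x' = -114 + 6·159 = 840.
Government outlay = subsidy × quantity = 69 × 840 = 57960.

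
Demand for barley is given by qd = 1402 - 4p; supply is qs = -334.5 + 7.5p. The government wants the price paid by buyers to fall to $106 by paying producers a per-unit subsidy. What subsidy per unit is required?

At a buyer price of 106, quantity demanded is 1402 − 4·106 = 978.
Sellers supply 978 only when they receive ps with -334.5 + 7.5·ps = 978, i.e. ps = 175.
s = ps − pb = 175 − 106 = 69.

Required subsidy s = $69 per unit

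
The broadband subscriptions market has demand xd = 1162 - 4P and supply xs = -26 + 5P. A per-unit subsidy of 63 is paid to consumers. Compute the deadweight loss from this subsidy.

Deadweight loss = 4410

Pre-subsidy: 1162 - 4P = -26 + 5P gives P* = 132, x* = 634.
With the rebate, buyers effectively pay Pb = Ps − 63, where Ps is the price sellers receive.
Demand in terms of Ps becomes xd = 1162 − 4(Ps − 63) = 1414 - 4Ps. Setting this equal to supply: 1414 - 4Ps = -26 + 5Ps, so Ps = 160.
Buyers pay Pb = 160 − 63 = 97; x' = -26 + 5·160 = 774.
The subsidy expands output by 774 − 634 = 140 past the efficient level; on those units the gap between marginal cost and willingness to pay runs from 0 up to 63.
DWL = ½ × 63 × 140 = 4410.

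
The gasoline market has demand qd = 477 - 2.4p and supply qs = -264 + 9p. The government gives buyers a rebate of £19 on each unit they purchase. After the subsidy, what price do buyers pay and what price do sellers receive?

Buyers pay £50; sellers receive £69

Pre-subsidy: 477 - 2.4p = -264 + 9p gives p* = 65, q* = 321.
With the rebate, buyers effectively pay pb = ps − 19, where ps is the price sellers receive.
Demand in terms of ps becomes qd = 477 − 2.4(ps − 19) = 522.6 - 2.4ps. Setting this equal to supply: 522.6 - 2.4ps = -264 + 9ps, so ps = 69.
Buyers pay pb = 69 − 19 = 50; q' = -264 + 9·69 = 357.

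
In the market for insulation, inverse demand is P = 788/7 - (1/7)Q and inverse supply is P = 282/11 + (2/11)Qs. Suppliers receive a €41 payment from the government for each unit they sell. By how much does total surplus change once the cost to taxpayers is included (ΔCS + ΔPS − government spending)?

Pre-subsidy: 788/7 - (1/7)Q = 282/11 + (2/11)Q gives Q* = 267.76 and P* = 74.32.
With the subsidy, sellers receive Ps = Pb + 41 for each unit, where Pb is the price buyers pay.
On the curves, Pb = 788/7 - (1/7)Q and Ps = 282/11 + (2/11)Q; the wedge Ps − Pb = 41 gives 282/11 + (2/11)Q − (788/7 - (1/7)Q) = 41, so Q' = 394.04.
Then Pb = 788/7 − (1/7)·394.04 = 56.28 and Ps = 282/11 + (2/11)·394.04 = 97.28.
ΔCS = ½(267.76 + 394.04)(74.32 − 56.28) = 5969.436; ΔPS = ½(267.76 + 394.04)(97.28 − 74.32) = 7597.464.
Government spending = 41 × 394.04 = 16155.64.
Net change = 5969.436 + 7597.464 − 16155.64 = -2588.74. The loss equals the DWL triangle ½·41·126.28.

Net change in total surplus = -€2588.74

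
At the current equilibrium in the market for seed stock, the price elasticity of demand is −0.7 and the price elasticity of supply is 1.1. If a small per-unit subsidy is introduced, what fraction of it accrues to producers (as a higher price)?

Producer share = 7/18

For a small subsidy around the equilibrium, the benefit split depends on the relative slopes, which at a point are proportional to the elasticities.
Buyer share = εs/(εs + |εd|) = 1.1/(1.1 + 0.7) = 11/18; seller share = |εd|/(εs + |εd|) = 7/18.
So producers capture 7/18 of the subsidy.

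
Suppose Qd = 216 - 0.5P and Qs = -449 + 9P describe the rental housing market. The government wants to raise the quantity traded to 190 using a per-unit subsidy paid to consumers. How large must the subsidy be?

Required subsidy s = 19 per unit

At Q = 190, invert demand for the buyer price: Pb = (216 − 190)/0.5 = 52; invert supply for the seller price: Ps = (190 − (-449))/9 = 71.
The subsidy must fill the gap: s = Ps − Pb = 71 − 52 = 19.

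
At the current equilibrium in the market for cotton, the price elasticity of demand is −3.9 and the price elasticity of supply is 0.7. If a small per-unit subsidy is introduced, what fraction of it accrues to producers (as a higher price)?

For a small subsidy around the equilibrium, the benefit split depends on the relative slopes, which at a point are proportional to the elasticities.
Buyer share = εs/(εs + |εd|) = 0.7/(0.7 + 3.9) = 7/46; seller share = |εd|/(εs + |εd|) = 39/46.
So producers capture 39/46 of the subsidy.

Producer share = 39/46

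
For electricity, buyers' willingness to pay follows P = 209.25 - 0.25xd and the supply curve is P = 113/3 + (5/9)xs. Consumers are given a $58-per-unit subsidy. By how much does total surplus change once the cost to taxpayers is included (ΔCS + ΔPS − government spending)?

Pre-subsidy: 209.25 - 0.25x = 113/3 + (5/9)x gives x* = 213 and P* = 156.
With the rebate, buyers effectively pay Pb = Ps − 58, where Ps is the price sellers receive.
On the curves, Pb = 209.25 - 0.25x and Ps = 113/3 + (5/9)x; the wedge Ps − Pb = 58 gives 113/3 + (5/9)x − (209.25 - 0.25x) = 58, so x' = 285.
Then Pb = 209.25 − 0.25·285 = 138 and Ps = 113/3 + (5/9)·285 = 196.
ΔCS = ½(213 + 285)(156 − 138) = 4482; ΔPS = ½(213 + 285)(196 − 156) = 9960.
Government spending = 58 × 285 = 16530.
Net change = 4482 + 9960 − 16530 = -2088. The loss equals the DWL triangle ½·58·72.

Net change in total surplus = -$2088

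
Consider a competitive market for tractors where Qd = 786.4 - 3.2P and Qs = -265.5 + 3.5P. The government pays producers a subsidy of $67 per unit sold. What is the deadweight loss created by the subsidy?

Pre-subsidy: 786.4 - 3.2P = -265.5 + 3.5P gives P* = 157, Q* = 284.
With the subsidy, sellers receive Ps = Pb + 67 for each unit, where Pb is the price buyers pay.
Supply in terms of Pb becomes Qs = -265.5 + 3.5(Pb + 67) = -31 + 3.5Pb. Setting this equal to demand: 786.4 - 3.2Pb = -31 + 3.5Pb, so Pb = 122.
Sellers receive Ps = 122 + 67 = 189; Q' = 786.4 − 3.2·122 = 396.
The subsidy expands output by 396 − 284 = 112 past the efficient level; on those units the gap between marginal cost and willingness to pay runs from 0 up to 67.
DWL = ½ × 67 × 112 = 3752.

Deadweight loss = $3752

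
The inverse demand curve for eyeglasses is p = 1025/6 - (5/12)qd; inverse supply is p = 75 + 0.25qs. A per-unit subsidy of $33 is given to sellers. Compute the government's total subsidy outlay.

Government cost = $6377.25

Pre-subsidy: 1025/6 - (5/12)q = 75 + 0.25q gives q* = 143.75 and p* = 110.9375.
With the subsidy, sellers receive ps = pb + 33 for each unit, where pb is the price buyers pay.
On the curves, pb = 1025/6 - (5/12)q and ps = 75 + 0.25q; the wedge ps − pb = 33 gives 75 + 0.25q − (1025/6 - (5/12)q) = 33, so q' = 193.25.
Then pb = 1025/6 − (5/12)·193.25 = 90.3125 and ps = 75 + 0.25·193.25 = 123.3125.
Government outlay = subsidy × quantity = 33 × 193.25 = 6377.25.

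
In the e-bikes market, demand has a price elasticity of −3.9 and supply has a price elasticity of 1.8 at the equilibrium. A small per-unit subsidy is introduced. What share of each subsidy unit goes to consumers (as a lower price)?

Consumer share = 6/19

For a small subsidy around the equilibrium, the benefit split depends on the relative slopes, which at a point are proportional to the elasticities.
Buyer share = εs/(εs + |εd|) = 1.8/(1.8 + 3.9) = 6/19; seller share = |εd|/(εs + |εd|) = 13/19.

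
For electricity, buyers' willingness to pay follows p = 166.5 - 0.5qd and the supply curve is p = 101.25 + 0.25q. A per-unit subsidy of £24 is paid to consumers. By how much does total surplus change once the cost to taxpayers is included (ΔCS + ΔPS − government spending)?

Net change in total surplus = -£384

Pre-subsidy: 166.5 - 0.5q = 101.25 + 0.25q gives q* = 87 and p* = 123.
With the rebate, buyers effectively pay pb = ps − 24, where ps is the price sellers receive.
On the curves, pb = 166.5 - 0.5q and ps = 101.25 + 0.25q; the wedge ps − pb = 24 gives 101.25 + 0.25q − (166.5 - 0.5q) = 24, so q' = 119.
Then pb = 166.5 − 0.5·119 = 107 and ps = 101.25 + 0.25·119 = 131.
ΔCS = ½(87 + 119)(123 − 107) = 1648; ΔPS = ½(87 + 119)(131 − 123) = 824.
Government spending = 24 × 119 = 2856.
Net change = 1648 + 824 − 2856 = -384. The loss equals the DWL triangle ½·24·32.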